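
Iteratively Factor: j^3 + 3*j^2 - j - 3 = (j + 3)*(j^2 - 1) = (j - 1)*(j + 3)*(j + 1)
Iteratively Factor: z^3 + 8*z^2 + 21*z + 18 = (z + 3)*(z^2 + 5*z + 6) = (z + 3)^2*(z + 2)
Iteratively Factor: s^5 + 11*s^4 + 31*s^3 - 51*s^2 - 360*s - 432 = (s + 4)*(s^4 + 7*s^3 + 3*s^2 - 63*s - 108) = (s + 3)*(s + 4)*(s^3 + 4*s^2 - 9*s - 36) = (s - 3)*(s + 3)*(s + 4)*(s^2 + 7*s + 12) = (s - 3)*(s + 3)*(s + 4)^2*(s + 3)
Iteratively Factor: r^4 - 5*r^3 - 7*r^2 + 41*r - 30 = (r - 5)*(r^3 - 7*r + 6) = (r - 5)*(r - 2)*(r^2 + 2*r - 3) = (r - 5)*(r - 2)*(r + 3)*(r - 1)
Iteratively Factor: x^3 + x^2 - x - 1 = (x + 1)*(x^2 - 1) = (x - 1)*(x + 1)*(x + 1)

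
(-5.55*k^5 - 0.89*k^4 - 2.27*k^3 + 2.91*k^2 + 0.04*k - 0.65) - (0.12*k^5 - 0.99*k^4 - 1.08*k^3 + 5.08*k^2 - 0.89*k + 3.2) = -5.67*k^5 + 0.1*k^4 - 1.19*k^3 - 2.17*k^2 + 0.93*k - 3.85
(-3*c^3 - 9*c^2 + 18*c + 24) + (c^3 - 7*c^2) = -2*c^3 - 16*c^2 + 18*c + 24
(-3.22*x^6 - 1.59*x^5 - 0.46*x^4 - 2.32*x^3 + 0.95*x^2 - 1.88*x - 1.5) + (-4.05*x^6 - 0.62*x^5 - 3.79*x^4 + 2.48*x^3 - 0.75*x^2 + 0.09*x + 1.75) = -7.27*x^6 - 2.21*x^5 - 4.25*x^4 + 0.16*x^3 + 0.2*x^2 - 1.79*x + 0.25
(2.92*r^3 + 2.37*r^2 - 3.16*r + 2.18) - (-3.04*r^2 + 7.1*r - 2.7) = 2.92*r^3 + 5.41*r^2 - 10.26*r + 4.88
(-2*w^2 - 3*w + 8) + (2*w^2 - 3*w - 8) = -6*w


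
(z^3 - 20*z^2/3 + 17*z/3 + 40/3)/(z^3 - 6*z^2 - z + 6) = (3*z^2 - 23*z + 40)/(3*(z^2 - 7*z + 6))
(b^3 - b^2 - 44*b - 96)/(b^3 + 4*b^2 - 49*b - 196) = (b^2 - 5*b - 24)/(b^2 - 49)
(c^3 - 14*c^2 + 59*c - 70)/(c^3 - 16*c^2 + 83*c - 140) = (c - 2)/(c - 4)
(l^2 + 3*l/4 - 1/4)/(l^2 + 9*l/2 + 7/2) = (4*l - 1)/(2*(2*l + 7))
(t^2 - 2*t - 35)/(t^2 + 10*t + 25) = (t - 7)/(t + 5)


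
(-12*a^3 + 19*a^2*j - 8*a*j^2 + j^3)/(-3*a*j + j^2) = 4*a^2/j - 5*a + j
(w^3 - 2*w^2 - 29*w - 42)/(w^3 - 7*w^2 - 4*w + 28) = (w + 3)/(w - 2)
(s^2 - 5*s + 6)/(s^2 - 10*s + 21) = (s - 2)/(s - 7)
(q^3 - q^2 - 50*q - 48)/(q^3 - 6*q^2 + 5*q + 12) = (q^2 - 2*q - 48)/(q^2 - 7*q + 12)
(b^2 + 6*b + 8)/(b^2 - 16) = (b + 2)/(b - 4)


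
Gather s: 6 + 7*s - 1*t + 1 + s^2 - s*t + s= s^2 + s*(8 - t) - t + 7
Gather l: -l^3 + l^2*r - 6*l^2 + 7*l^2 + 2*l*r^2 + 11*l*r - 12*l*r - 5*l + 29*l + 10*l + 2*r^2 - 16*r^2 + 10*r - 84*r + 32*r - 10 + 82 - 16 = -l^3 + l^2*(r + 1) + l*(2*r^2 - r + 34) - 14*r^2 - 42*r + 56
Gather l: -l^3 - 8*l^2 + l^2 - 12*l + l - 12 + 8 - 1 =-l^3 - 7*l^2 - 11*l - 5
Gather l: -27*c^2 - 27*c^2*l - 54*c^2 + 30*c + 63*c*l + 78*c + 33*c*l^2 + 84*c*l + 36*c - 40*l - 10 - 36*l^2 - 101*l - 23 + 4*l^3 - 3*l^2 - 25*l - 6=-81*c^2 + 144*c + 4*l^3 + l^2*(33*c - 39) + l*(-27*c^2 + 147*c - 166) - 39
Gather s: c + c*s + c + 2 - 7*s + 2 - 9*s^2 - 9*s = 2*c - 9*s^2 + s*(c - 16) + 4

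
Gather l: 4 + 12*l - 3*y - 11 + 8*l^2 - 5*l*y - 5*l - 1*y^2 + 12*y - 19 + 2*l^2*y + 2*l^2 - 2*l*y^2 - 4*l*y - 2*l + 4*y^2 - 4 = l^2*(2*y + 10) + l*(-2*y^2 - 9*y + 5) + 3*y^2 + 9*y - 30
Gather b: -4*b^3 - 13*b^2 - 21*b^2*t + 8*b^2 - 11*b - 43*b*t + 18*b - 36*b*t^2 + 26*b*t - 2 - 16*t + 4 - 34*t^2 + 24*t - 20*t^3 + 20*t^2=-4*b^3 + b^2*(-21*t - 5) + b*(-36*t^2 - 17*t + 7) - 20*t^3 - 14*t^2 + 8*t + 2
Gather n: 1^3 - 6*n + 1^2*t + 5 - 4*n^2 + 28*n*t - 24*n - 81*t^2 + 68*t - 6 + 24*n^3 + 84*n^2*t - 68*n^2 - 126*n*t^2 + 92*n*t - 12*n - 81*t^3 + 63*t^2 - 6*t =24*n^3 + n^2*(84*t - 72) + n*(-126*t^2 + 120*t - 42) - 81*t^3 - 18*t^2 + 63*t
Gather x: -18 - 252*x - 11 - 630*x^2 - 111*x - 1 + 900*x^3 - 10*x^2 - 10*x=900*x^3 - 640*x^2 - 373*x - 30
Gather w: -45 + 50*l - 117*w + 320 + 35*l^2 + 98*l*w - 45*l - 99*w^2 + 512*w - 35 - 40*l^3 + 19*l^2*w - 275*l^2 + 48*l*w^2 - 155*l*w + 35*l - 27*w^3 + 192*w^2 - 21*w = -40*l^3 - 240*l^2 + 40*l - 27*w^3 + w^2*(48*l + 93) + w*(19*l^2 - 57*l + 374) + 240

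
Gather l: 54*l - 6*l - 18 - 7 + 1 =48*l - 24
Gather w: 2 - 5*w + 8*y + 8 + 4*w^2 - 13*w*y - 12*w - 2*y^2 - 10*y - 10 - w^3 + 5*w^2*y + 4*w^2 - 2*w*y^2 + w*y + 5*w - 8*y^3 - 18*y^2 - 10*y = -w^3 + w^2*(5*y + 8) + w*(-2*y^2 - 12*y - 12) - 8*y^3 - 20*y^2 - 12*y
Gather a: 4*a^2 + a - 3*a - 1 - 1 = 4*a^2 - 2*a - 2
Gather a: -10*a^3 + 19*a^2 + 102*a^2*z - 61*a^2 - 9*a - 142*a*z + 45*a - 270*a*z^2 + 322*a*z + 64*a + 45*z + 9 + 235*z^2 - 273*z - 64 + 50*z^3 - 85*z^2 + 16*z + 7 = -10*a^3 + a^2*(102*z - 42) + a*(-270*z^2 + 180*z + 100) + 50*z^3 + 150*z^2 - 212*z - 48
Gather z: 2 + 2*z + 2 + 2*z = 4*z + 4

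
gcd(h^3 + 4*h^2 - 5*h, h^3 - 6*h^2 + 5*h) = h^2 - h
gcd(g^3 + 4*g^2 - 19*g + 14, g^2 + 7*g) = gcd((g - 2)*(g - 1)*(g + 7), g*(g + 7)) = g + 7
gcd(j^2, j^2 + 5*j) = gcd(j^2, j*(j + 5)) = j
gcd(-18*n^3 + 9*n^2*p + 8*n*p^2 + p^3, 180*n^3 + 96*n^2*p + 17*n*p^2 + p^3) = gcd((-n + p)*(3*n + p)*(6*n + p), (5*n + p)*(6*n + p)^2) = 6*n + p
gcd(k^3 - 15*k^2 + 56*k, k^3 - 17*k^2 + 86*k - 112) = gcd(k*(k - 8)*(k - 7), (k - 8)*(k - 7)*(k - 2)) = k^2 - 15*k + 56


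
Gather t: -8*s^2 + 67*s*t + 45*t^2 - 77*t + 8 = -8*s^2 + 45*t^2 + t*(67*s - 77) + 8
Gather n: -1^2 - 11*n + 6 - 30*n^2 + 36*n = -30*n^2 + 25*n + 5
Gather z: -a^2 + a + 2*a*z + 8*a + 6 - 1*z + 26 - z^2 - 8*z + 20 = -a^2 + 9*a - z^2 + z*(2*a - 9) + 52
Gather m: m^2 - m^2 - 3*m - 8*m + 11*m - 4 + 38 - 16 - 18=0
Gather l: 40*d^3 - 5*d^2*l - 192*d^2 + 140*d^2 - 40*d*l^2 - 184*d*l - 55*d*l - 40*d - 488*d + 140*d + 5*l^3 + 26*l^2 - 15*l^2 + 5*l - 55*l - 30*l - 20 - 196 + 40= 40*d^3 - 52*d^2 - 388*d + 5*l^3 + l^2*(11 - 40*d) + l*(-5*d^2 - 239*d - 80) - 176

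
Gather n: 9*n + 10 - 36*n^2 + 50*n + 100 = -36*n^2 + 59*n + 110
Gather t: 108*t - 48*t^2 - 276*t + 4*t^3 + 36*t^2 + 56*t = 4*t^3 - 12*t^2 - 112*t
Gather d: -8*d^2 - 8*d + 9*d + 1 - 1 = -8*d^2 + d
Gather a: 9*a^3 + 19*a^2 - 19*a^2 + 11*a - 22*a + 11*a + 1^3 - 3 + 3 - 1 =9*a^3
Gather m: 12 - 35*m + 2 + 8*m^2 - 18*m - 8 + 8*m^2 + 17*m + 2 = 16*m^2 - 36*m + 8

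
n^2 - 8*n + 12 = (n - 6)*(n - 2)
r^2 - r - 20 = (r - 5)*(r + 4)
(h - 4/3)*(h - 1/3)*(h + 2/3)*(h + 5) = h^4 + 4*h^3 - 17*h^2/3 - 82*h/27 + 40/27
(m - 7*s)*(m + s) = m^2 - 6*m*s - 7*s^2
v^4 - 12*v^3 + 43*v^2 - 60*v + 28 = (v - 7)*(v - 2)^2*(v - 1)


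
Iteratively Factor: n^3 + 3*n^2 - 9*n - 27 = (n + 3)*(n^2 - 9) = (n - 3)*(n + 3)*(n + 3)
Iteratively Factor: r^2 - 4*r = (r)*(r - 4)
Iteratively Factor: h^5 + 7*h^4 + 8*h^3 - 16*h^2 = (h + 4)*(h^4 + 3*h^3 - 4*h^2) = h*(h + 4)*(h^3 + 3*h^2 - 4*h) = h*(h - 1)*(h + 4)*(h^2 + 4*h) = h^2*(h - 1)*(h + 4)*(h + 4)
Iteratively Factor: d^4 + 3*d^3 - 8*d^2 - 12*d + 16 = (d - 1)*(d^3 + 4*d^2 - 4*d - 16) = (d - 1)*(d + 4)*(d^2 - 4) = (d - 2)*(d - 1)*(d + 4)*(d + 2)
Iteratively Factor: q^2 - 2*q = (q)*(q - 2)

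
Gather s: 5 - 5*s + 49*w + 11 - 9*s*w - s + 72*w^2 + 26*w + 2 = s*(-9*w - 6) + 72*w^2 + 75*w + 18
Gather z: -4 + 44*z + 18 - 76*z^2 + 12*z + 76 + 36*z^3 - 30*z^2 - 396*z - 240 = 36*z^3 - 106*z^2 - 340*z - 150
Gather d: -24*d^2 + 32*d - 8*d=-24*d^2 + 24*d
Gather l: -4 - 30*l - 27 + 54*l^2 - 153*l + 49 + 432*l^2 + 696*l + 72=486*l^2 + 513*l + 90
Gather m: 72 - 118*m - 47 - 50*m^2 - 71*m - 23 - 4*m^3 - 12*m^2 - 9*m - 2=-4*m^3 - 62*m^2 - 198*m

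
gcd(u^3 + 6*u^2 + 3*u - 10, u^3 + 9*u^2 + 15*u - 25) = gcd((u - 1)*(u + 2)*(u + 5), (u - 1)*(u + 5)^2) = u^2 + 4*u - 5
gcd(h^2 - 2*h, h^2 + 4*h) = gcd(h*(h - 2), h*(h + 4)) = h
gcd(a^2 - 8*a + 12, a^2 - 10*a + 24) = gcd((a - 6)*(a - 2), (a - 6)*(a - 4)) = a - 6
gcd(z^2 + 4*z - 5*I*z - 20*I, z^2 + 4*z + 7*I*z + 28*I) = z + 4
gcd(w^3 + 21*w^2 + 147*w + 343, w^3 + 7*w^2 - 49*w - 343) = w^2 + 14*w + 49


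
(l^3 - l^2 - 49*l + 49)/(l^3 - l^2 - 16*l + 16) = (l^2 - 49)/(l^2 - 16)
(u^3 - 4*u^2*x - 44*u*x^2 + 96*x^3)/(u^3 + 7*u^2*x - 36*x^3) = (u - 8*x)/(u + 3*x)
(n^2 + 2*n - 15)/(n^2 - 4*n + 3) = (n + 5)/(n - 1)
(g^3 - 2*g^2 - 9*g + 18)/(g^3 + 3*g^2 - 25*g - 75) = (g^2 - 5*g + 6)/(g^2 - 25)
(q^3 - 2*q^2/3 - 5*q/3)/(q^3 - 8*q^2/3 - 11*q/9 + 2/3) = 3*q*(3*q^2 - 2*q - 5)/(9*q^3 - 24*q^2 - 11*q + 6)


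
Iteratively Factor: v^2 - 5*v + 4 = (v - 4)*(v - 1)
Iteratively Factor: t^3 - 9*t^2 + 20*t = (t - 4)*(t^2 - 5*t) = (t - 5)*(t - 4)*(t)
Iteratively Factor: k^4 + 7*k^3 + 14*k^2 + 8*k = (k + 4)*(k^3 + 3*k^2 + 2*k) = k*(k + 4)*(k^2 + 3*k + 2) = k*(k + 2)*(k + 4)*(k + 1)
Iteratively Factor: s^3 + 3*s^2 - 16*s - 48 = (s + 4)*(s^2 - s - 12) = (s - 4)*(s + 4)*(s + 3)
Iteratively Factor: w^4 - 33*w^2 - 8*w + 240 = (w - 3)*(w^3 + 3*w^2 - 24*w - 80) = (w - 3)*(w + 4)*(w^2 - w - 20) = (w - 3)*(w + 4)^2*(w - 5)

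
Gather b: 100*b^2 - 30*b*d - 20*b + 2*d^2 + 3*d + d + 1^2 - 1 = 100*b^2 + b*(-30*d - 20) + 2*d^2 + 4*d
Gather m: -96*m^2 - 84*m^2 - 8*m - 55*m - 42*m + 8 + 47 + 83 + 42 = -180*m^2 - 105*m + 180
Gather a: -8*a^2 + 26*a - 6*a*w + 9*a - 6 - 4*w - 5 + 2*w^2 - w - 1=-8*a^2 + a*(35 - 6*w) + 2*w^2 - 5*w - 12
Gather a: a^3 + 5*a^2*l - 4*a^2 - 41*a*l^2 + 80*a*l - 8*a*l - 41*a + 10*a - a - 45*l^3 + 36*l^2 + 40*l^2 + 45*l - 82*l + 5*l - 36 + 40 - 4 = a^3 + a^2*(5*l - 4) + a*(-41*l^2 + 72*l - 32) - 45*l^3 + 76*l^2 - 32*l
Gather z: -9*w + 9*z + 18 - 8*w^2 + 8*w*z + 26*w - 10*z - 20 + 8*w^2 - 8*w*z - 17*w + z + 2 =0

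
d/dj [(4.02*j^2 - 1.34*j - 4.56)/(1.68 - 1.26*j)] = (-5.0652*j^2 + 13.5072*j - 7.9968)/(1.5876*j^2 - 4.2336*j + 2.8224)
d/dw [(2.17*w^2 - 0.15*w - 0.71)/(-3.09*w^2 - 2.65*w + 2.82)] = (-6.214*w^2 + 7.851*w - 2.3045)/(9.5481*w^4 + 16.377*w^3 - 10.4051*w^2 - 14.946*w + 7.9524)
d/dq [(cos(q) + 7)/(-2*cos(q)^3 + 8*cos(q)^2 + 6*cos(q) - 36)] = (2*sin(q)^2 - 23*cos(q) - 15)*sin(q)/(2*(cos(q) - 3)^3*(cos(q) + 2)^2)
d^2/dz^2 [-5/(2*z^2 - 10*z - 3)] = 20*(-2*z^2 + 10*z + 2*(2*z - 5)^2 + 3)/(-2*z^2 + 10*z + 3)^3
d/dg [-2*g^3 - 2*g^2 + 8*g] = -6*g^2 - 4*g + 8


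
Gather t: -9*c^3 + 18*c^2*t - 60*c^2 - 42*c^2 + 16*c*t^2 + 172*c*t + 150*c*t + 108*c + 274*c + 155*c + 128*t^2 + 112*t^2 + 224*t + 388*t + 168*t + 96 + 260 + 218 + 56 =-9*c^3 - 102*c^2 + 537*c + t^2*(16*c + 240) + t*(18*c^2 + 322*c + 780) + 630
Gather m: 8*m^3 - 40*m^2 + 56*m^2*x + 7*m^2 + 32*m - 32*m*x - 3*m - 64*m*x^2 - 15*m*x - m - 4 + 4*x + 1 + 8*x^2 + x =8*m^3 + m^2*(56*x - 33) + m*(-64*x^2 - 47*x + 28) + 8*x^2 + 5*x - 3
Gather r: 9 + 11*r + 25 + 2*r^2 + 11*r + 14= 2*r^2 + 22*r + 48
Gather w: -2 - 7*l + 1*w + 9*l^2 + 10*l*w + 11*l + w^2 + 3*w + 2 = 9*l^2 + 4*l + w^2 + w*(10*l + 4)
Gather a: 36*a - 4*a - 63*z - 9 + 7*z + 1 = 32*a - 56*z - 8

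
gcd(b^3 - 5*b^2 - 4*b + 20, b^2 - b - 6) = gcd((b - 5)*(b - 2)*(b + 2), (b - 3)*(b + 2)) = b + 2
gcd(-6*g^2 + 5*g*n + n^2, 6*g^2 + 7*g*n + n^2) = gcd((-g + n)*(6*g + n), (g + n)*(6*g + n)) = 6*g + n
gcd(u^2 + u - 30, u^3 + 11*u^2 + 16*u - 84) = u + 6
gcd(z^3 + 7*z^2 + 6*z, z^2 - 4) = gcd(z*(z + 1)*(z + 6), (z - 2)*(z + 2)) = 1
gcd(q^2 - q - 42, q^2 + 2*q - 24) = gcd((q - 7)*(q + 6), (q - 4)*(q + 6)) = q + 6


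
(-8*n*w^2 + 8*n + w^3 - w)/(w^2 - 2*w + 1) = (-8*n*w - 8*n + w^2 + w)/(w - 1)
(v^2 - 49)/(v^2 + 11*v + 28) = (v - 7)/(v + 4)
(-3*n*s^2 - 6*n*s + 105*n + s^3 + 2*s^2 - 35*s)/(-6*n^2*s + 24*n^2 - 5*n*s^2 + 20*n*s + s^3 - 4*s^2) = (3*n*s^2 + 6*n*s - 105*n - s^3 - 2*s^2 + 35*s)/(6*n^2*s - 24*n^2 + 5*n*s^2 - 20*n*s - s^3 + 4*s^2)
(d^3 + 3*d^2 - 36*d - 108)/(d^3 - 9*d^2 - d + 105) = (d^2 - 36)/(d^2 - 12*d + 35)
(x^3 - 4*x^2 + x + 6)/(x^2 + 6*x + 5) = (x^2 - 5*x + 6)/(x + 5)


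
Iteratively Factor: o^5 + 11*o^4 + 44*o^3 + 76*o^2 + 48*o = (o + 2)*(o^4 + 9*o^3 + 26*o^2 + 24*o) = (o + 2)*(o + 4)*(o^3 + 5*o^2 + 6*o) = o*(o + 2)*(o + 4)*(o^2 + 5*o + 6) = o*(o + 2)^2*(o + 4)*(o + 3)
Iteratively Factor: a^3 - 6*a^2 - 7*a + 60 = (a + 3)*(a^2 - 9*a + 20) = (a - 5)*(a + 3)*(a - 4)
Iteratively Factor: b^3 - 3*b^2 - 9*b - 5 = (b + 1)*(b^2 - 4*b - 5) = (b + 1)^2*(b - 5)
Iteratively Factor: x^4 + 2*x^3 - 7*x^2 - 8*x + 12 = (x - 1)*(x^3 + 3*x^2 - 4*x - 12) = (x - 1)*(x + 3)*(x^2 - 4) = (x - 1)*(x + 2)*(x + 3)*(x - 2)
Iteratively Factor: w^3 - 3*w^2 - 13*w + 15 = (w - 5)*(w^2 + 2*w - 3) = (w - 5)*(w + 3)*(w - 1)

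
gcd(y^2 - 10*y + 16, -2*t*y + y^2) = 1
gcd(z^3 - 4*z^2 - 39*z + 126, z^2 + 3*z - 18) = z^2 + 3*z - 18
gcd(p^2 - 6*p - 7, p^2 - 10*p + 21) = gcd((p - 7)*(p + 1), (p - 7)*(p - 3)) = p - 7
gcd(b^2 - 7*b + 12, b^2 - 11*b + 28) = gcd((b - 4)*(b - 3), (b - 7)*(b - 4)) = b - 4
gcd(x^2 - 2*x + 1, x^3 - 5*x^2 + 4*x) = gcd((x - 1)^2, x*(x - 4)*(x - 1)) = x - 1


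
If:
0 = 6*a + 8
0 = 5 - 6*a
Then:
No Solution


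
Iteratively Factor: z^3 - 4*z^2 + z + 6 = (z - 2)*(z^2 - 2*z - 3) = (z - 3)*(z - 2)*(z + 1)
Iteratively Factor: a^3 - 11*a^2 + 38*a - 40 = (a - 2)*(a^2 - 9*a + 20) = (a - 5)*(a - 2)*(a - 4)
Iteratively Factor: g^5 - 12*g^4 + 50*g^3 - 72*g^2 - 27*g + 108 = (g - 4)*(g^4 - 8*g^3 + 18*g^2 - 27) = (g - 4)*(g - 3)*(g^3 - 5*g^2 + 3*g + 9) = (g - 4)*(g - 3)*(g + 1)*(g^2 - 6*g + 9) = (g - 4)*(g - 3)^2*(g + 1)*(g - 3)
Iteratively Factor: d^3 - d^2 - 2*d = (d + 1)*(d^2 - 2*d) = (d - 2)*(d + 1)*(d)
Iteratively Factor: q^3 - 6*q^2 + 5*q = (q - 1)*(q^2 - 5*q) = (q - 5)*(q - 1)*(q)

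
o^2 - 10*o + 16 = (o - 8)*(o - 2)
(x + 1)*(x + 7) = x^2 + 8*x + 7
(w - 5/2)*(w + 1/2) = w^2 - 2*w - 5/4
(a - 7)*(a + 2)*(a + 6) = a^3 + a^2 - 44*a - 84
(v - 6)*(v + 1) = v^2 - 5*v - 6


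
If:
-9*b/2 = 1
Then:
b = -2/9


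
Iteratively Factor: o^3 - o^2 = (o - 1)*(o^2) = o*(o - 1)*(o)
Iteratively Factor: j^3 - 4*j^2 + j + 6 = (j - 2)*(j^2 - 2*j - 3) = (j - 3)*(j - 2)*(j + 1)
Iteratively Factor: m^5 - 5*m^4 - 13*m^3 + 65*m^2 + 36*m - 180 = (m - 5)*(m^4 - 13*m^2 + 36) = (m - 5)*(m - 3)*(m^3 + 3*m^2 - 4*m - 12) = (m - 5)*(m - 3)*(m - 2)*(m^2 + 5*m + 6) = (m - 5)*(m - 3)*(m - 2)*(m + 2)*(m + 3)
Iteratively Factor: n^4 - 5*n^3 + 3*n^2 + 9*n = (n - 3)*(n^3 - 2*n^2 - 3*n) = (n - 3)*(n + 1)*(n^2 - 3*n) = n*(n - 3)*(n + 1)*(n - 3)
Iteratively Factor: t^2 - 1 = (t + 1)*(t - 1)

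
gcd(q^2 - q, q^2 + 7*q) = q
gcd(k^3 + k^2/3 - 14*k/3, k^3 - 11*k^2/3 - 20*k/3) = k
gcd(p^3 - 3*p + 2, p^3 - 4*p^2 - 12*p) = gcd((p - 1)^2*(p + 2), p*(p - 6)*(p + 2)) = p + 2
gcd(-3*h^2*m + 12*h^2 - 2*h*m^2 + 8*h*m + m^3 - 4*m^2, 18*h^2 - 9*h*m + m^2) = 3*h - m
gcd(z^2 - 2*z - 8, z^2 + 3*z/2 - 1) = z + 2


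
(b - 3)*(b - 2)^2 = b^3 - 7*b^2 + 16*b - 12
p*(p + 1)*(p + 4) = p^3 + 5*p^2 + 4*p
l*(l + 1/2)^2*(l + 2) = l^4 + 3*l^3 + 9*l^2/4 + l/2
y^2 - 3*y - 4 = (y - 4)*(y + 1)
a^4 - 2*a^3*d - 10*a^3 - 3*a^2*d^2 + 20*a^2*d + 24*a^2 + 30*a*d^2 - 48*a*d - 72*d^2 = (a - 6)*(a - 4)*(a - 3*d)*(a + d)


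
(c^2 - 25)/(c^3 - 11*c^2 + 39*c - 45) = (c + 5)/(c^2 - 6*c + 9)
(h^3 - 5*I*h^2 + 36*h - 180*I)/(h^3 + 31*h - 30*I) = (h - 6*I)/(h - I)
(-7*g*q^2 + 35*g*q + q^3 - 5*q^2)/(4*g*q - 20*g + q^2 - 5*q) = q*(-7*g + q)/(4*g + q)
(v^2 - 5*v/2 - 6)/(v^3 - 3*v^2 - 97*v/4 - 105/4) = 2*(v - 4)/(2*v^2 - 9*v - 35)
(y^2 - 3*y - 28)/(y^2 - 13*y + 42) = (y + 4)/(y - 6)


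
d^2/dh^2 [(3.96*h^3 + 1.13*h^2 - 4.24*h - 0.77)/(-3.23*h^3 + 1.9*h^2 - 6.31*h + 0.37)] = (1.13686837721616e-13*h^7 - 72.1833939999999*h^6 + 749.672664*h^5 + 21.6687780000001*h^4 - 573.605837999999*h^3 + 231.885306*h^2 - 71.004882*h + 79.723036)/(33.698267*h^9 - 59.46753*h^8 + 232.475697*h^7 - 250.786339*h^6 + 467.779449*h^5 - 276.205356*h^4 + 279.181732*h^3 - 44.976201*h^2 + 2.591517*h - 0.050653)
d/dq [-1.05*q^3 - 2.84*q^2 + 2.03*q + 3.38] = -3.15*q^2 - 5.68*q + 2.03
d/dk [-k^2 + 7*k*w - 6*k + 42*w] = -2*k + 7*w - 6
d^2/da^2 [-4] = 0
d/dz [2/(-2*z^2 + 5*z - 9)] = 2*(4*z - 5)/(2*z^2 - 5*z + 9)^2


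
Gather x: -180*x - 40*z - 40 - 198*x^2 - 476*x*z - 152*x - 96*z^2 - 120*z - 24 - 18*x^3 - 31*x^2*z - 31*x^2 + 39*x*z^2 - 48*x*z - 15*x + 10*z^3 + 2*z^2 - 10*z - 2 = -18*x^3 + x^2*(-31*z - 229) + x*(39*z^2 - 524*z - 347) + 10*z^3 - 94*z^2 - 170*z - 66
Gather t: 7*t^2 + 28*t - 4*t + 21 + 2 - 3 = 7*t^2 + 24*t + 20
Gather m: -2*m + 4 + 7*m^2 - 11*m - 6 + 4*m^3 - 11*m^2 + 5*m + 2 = 4*m^3 - 4*m^2 - 8*m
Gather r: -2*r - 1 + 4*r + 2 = 2*r + 1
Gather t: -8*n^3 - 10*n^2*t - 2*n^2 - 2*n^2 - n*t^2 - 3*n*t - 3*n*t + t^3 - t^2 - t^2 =-8*n^3 - 4*n^2 + t^3 + t^2*(-n - 2) + t*(-10*n^2 - 6*n)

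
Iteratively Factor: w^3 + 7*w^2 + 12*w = (w + 3)*(w^2 + 4*w) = (w + 3)*(w + 4)*(w)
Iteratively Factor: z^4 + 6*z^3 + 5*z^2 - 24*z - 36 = (z + 2)*(z^3 + 4*z^2 - 3*z - 18) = (z - 2)*(z + 2)*(z^2 + 6*z + 9) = (z - 2)*(z + 2)*(z + 3)*(z + 3)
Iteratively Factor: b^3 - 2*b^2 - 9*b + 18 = (b - 3)*(b^2 + b - 6) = (b - 3)*(b - 2)*(b + 3)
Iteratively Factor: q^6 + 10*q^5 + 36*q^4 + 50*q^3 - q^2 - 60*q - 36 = (q + 3)*(q^5 + 7*q^4 + 15*q^3 + 5*q^2 - 16*q - 12) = (q + 2)*(q + 3)*(q^4 + 5*q^3 + 5*q^2 - 5*q - 6) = (q + 1)*(q + 2)*(q + 3)*(q^3 + 4*q^2 + q - 6) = (q + 1)*(q + 2)*(q + 3)^2*(q^2 + q - 2) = (q + 1)*(q + 2)^2*(q + 3)^2*(q - 1)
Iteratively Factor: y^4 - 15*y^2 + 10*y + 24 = (y + 1)*(y^3 - y^2 - 14*y + 24) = (y - 2)*(y + 1)*(y^2 + y - 12) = (y - 2)*(y + 1)*(y + 4)*(y - 3)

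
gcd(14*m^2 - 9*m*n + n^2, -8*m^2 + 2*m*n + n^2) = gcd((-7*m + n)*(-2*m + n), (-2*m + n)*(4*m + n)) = 2*m - n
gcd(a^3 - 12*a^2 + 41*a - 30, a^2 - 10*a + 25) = a - 5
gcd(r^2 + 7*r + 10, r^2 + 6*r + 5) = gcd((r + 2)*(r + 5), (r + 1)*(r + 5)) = r + 5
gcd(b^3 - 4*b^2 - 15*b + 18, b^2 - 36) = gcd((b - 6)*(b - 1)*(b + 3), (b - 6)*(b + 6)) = b - 6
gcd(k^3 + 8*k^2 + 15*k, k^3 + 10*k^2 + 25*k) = k^2 + 5*k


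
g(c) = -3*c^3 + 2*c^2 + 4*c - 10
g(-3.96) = 191.82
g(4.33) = -198.73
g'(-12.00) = -1340.00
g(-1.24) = -6.16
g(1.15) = -7.32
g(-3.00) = 77.00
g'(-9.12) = -781.05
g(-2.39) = 32.82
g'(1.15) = -3.30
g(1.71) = -12.31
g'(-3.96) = -152.97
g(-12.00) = 5414.00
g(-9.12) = 2395.52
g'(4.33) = -147.42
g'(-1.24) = -14.80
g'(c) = -9*c^2 + 4*c + 4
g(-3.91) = 184.27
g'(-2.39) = -56.97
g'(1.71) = -15.48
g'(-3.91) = -149.23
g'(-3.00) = -89.00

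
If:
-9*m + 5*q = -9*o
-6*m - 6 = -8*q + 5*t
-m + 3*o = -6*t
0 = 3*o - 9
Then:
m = 1251/227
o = 3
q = 1026/227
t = -132/227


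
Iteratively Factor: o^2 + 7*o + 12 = (o + 4)*(o + 3)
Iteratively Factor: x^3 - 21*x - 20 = (x + 1)*(x^2 - x - 20) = (x + 1)*(x + 4)*(x - 5)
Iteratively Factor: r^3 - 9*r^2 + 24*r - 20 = (r - 2)*(r^2 - 7*r + 10) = (r - 5)*(r - 2)*(r - 2)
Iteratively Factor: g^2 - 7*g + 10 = (g - 2)*(g - 5)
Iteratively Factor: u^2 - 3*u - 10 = (u - 5)*(u + 2)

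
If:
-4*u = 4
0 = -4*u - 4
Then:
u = -1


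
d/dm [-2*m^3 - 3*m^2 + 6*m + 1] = -6*m^2 - 6*m + 6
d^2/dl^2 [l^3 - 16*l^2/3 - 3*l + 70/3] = 6*l - 32/3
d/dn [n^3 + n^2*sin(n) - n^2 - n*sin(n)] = n^2*cos(n) + 3*n^2 + 2*n*sin(n) - n*cos(n) - 2*n - sin(n)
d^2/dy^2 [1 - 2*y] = 0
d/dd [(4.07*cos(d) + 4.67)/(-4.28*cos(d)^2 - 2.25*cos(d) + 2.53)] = (17.4196*sin(d)^2 - 39.9752*cos(d) - 38.2242)*sin(d)/(4.28*cos(d)^2 + 2.25*cos(d) - 2.53)^2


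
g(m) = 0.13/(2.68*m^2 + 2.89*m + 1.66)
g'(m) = 0.13*(-5.36*m - 2.89)/(2.68*m^2 + 2.89*m + 1.66)^2 = (-0.6968*m - 0.3757)/(2.68*m^2 + 2.89*m + 1.66)^2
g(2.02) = 0.01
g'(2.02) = -0.01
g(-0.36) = 0.13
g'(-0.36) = -0.13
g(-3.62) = 0.00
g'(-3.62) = 0.00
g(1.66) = 0.01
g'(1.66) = -0.01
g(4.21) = 0.00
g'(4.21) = -0.00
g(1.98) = 0.01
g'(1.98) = -0.01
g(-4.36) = 0.00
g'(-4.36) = 0.00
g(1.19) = 0.01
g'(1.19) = -0.02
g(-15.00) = 0.00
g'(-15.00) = 0.00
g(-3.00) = 0.01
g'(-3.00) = 0.01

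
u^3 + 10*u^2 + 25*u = u*(u + 5)^2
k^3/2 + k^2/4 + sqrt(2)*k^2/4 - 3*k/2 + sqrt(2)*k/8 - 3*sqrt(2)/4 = (k/2 + 1)*(k - 3/2)*(k + sqrt(2)/2)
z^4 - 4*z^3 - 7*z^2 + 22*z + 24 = (z - 4)*(z - 3)*(z + 1)*(z + 2)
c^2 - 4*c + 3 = (c - 3)*(c - 1)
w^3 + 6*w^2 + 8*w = w*(w + 2)*(w + 4)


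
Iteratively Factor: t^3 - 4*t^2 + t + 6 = (t - 3)*(t^2 - t - 2) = (t - 3)*(t + 1)*(t - 2)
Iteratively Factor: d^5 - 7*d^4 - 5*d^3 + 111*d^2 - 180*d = (d + 4)*(d^4 - 11*d^3 + 39*d^2 - 45*d) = (d - 3)*(d + 4)*(d^3 - 8*d^2 + 15*d) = (d - 5)*(d - 3)*(d + 4)*(d^2 - 3*d) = (d - 5)*(d - 3)^2*(d + 4)*(d)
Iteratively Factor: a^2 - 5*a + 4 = (a - 4)*(a - 1)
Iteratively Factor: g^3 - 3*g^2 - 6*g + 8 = (g - 4)*(g^2 + g - 2) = (g - 4)*(g - 1)*(g + 2)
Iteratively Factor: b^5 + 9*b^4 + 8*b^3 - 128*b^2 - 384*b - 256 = (b + 4)*(b^4 + 5*b^3 - 12*b^2 - 80*b - 64) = (b - 4)*(b + 4)*(b^3 + 9*b^2 + 24*b + 16) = (b - 4)*(b + 4)^2*(b^2 + 5*b + 4) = (b - 4)*(b + 1)*(b + 4)^2*(b + 4)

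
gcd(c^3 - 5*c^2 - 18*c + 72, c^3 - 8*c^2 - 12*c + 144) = c^2 - 2*c - 24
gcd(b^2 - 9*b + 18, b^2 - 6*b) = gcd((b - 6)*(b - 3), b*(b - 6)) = b - 6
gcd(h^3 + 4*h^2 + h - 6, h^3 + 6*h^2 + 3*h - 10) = h^2 + h - 2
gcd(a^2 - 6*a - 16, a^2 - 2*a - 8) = a + 2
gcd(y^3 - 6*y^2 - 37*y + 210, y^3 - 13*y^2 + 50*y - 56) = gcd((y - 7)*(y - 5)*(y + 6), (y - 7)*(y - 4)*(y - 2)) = y - 7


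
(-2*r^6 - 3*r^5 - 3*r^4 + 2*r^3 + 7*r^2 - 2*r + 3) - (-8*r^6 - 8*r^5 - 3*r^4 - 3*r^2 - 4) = 6*r^6 + 5*r^5 + 2*r^3 + 10*r^2 - 2*r + 7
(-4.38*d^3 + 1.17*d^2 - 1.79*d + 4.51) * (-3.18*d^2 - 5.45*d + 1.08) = 13.9284*d^5 + 20.1504*d^4 - 5.4147*d^3 - 3.3227*d^2 - 26.5127*d + 4.8708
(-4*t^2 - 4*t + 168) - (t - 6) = -4*t^2 - 5*t + 174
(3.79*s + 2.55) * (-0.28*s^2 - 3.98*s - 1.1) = -1.0612*s^3 - 15.7982*s^2 - 14.318*s - 2.805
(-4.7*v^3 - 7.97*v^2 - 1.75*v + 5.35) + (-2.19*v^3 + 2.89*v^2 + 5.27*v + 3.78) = -6.89*v^3 - 5.08*v^2 + 3.52*v + 9.13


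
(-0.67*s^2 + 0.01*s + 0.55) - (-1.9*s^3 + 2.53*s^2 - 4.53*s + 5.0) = 1.9*s^3 - 3.2*s^2 + 4.54*s - 4.45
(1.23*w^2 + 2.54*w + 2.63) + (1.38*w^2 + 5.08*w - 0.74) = 2.61*w^2 + 7.62*w + 1.89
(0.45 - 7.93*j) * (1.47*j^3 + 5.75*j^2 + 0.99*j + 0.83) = -11.6571*j^4 - 44.936*j^3 - 5.2632*j^2 - 6.1364*j + 0.3735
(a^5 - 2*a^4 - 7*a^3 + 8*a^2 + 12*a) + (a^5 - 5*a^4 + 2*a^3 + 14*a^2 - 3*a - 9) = 2*a^5 - 7*a^4 - 5*a^3 + 22*a^2 + 9*a - 9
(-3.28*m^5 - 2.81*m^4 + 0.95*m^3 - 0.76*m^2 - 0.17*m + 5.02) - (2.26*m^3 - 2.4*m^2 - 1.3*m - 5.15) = -3.28*m^5 - 2.81*m^4 - 1.31*m^3 + 1.64*m^2 + 1.13*m + 10.17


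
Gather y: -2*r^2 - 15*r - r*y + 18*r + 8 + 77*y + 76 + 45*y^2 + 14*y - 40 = -2*r^2 + 3*r + 45*y^2 + y*(91 - r) + 44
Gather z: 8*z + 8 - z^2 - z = -z^2 + 7*z + 8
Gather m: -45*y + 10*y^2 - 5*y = 10*y^2 - 50*y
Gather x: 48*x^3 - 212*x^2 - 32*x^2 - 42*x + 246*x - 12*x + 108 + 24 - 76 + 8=48*x^3 - 244*x^2 + 192*x + 64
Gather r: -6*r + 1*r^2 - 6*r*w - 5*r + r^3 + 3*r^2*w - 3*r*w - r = r^3 + r^2*(3*w + 1) + r*(-9*w - 12)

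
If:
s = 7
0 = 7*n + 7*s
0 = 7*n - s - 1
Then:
No Solution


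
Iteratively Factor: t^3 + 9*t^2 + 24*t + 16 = (t + 4)*(t^2 + 5*t + 4) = (t + 1)*(t + 4)*(t + 4)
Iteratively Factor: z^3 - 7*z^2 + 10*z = (z - 5)*(z^2 - 2*z) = z*(z - 5)*(z - 2)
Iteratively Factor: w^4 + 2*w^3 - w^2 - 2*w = (w + 2)*(w^3 - w) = w*(w + 2)*(w^2 - 1) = w*(w + 1)*(w + 2)*(w - 1)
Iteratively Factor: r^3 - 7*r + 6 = (r - 1)*(r^2 + r - 6) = (r - 1)*(r + 3)*(r - 2)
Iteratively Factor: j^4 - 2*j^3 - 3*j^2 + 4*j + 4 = (j - 2)*(j^3 - 3*j - 2) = (j - 2)*(j + 1)*(j^2 - j - 2) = (j - 2)*(j + 1)^2*(j - 2)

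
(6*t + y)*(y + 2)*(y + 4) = 6*t*y^2 + 36*t*y + 48*t + y^3 + 6*y^2 + 8*y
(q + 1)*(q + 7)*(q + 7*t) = q^3 + 7*q^2*t + 8*q^2 + 56*q*t + 7*q + 49*t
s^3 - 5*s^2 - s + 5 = (s - 5)*(s - 1)*(s + 1)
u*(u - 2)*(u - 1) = u^3 - 3*u^2 + 2*u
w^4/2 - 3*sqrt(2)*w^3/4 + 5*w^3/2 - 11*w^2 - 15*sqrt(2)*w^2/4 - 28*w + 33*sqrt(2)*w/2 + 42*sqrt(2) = (w/2 + 1)*(w - 4)*(w + 7)*(w - 3*sqrt(2)/2)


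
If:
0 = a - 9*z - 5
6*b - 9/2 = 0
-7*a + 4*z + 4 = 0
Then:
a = 16/59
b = 3/4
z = -31/59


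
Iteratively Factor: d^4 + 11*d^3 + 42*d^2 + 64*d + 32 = (d + 4)*(d^3 + 7*d^2 + 14*d + 8) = (d + 2)*(d + 4)*(d^2 + 5*d + 4) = (d + 1)*(d + 2)*(d + 4)*(d + 4)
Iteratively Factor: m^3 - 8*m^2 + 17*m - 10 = (m - 2)*(m^2 - 6*m + 5) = (m - 5)*(m - 2)*(m - 1)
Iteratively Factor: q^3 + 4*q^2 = (q)*(q^2 + 4*q) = q^2*(q + 4)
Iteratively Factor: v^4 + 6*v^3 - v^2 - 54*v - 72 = (v + 3)*(v^3 + 3*v^2 - 10*v - 24) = (v - 3)*(v + 3)*(v^2 + 6*v + 8) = (v - 3)*(v + 2)*(v + 3)*(v + 4)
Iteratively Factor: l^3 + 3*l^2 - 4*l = (l - 1)*(l^2 + 4*l) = (l - 1)*(l + 4)*(l)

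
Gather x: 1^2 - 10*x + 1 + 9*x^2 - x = 9*x^2 - 11*x + 2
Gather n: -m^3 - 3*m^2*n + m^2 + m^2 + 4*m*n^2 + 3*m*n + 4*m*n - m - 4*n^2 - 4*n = -m^3 + 2*m^2 - m + n^2*(4*m - 4) + n*(-3*m^2 + 7*m - 4)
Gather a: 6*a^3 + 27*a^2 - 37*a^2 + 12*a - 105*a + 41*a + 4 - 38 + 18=6*a^3 - 10*a^2 - 52*a - 16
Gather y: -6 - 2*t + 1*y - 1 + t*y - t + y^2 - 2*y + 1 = -3*t + y^2 + y*(t - 1) - 6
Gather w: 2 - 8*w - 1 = 1 - 8*w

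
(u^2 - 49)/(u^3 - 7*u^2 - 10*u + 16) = (u^2 - 49)/(u^3 - 7*u^2 - 10*u + 16)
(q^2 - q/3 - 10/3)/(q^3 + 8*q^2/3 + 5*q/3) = (q - 2)/(q*(q + 1))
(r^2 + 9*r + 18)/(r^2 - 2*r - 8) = (r^2 + 9*r + 18)/(r^2 - 2*r - 8)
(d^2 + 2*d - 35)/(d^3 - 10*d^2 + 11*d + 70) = (d + 7)/(d^2 - 5*d - 14)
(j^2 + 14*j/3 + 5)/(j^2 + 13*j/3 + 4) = (3*j + 5)/(3*j + 4)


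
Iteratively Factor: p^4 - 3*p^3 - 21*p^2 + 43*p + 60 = (p + 4)*(p^3 - 7*p^2 + 7*p + 15) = (p - 5)*(p + 4)*(p^2 - 2*p - 3) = (p - 5)*(p - 3)*(p + 4)*(p + 1)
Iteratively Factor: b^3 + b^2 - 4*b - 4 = (b + 2)*(b^2 - b - 2) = (b - 2)*(b + 2)*(b + 1)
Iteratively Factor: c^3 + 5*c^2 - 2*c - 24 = (c + 3)*(c^2 + 2*c - 8) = (c + 3)*(c + 4)*(c - 2)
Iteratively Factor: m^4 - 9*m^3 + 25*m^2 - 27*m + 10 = (m - 5)*(m^3 - 4*m^2 + 5*m - 2) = (m - 5)*(m - 2)*(m^2 - 2*m + 1) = (m - 5)*(m - 2)*(m - 1)*(m - 1)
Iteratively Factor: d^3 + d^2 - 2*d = (d - 1)*(d^2 + 2*d) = d*(d - 1)*(d + 2)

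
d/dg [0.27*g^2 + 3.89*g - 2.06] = 0.54*g + 3.89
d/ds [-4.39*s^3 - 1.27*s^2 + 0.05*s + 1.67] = -13.17*s^2 - 2.54*s + 0.05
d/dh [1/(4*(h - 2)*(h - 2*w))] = ((2 - h)*(h - 2*w)^2 + (-h + 2*w)*(h - 2)^2)/(4*(h - 2)^3*(h - 2*w)^3)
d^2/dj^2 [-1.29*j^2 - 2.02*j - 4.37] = -2.58000000000000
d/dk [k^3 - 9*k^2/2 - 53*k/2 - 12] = 3*k^2 - 9*k - 53/2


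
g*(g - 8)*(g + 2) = g^3 - 6*g^2 - 16*g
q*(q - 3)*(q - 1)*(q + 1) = q^4 - 3*q^3 - q^2 + 3*q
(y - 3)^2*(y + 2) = y^3 - 4*y^2 - 3*y + 18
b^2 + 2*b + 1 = (b + 1)^2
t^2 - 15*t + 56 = (t - 8)*(t - 7)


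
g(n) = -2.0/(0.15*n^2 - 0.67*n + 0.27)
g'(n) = -2.0*(0.67 - 0.3*n)/(0.15*n^2 - 0.67*n + 0.27)^2 = (0.6*n - 1.34)/(0.15*n^2 - 0.67*n + 0.27)^2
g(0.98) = 8.25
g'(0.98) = -12.78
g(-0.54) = -2.96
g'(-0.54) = -3.65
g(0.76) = 13.11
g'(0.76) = -37.98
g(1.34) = 5.58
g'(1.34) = -4.17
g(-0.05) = -6.58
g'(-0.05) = -14.84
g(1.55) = 4.90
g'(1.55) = -2.46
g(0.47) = 170.00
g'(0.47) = -7643.67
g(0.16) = -12.00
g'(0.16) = -44.80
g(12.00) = -0.14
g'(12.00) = 0.03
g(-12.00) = -0.07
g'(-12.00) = -0.01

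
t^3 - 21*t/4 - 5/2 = (t - 5/2)*(t + 1/2)*(t + 2)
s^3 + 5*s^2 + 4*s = s*(s + 1)*(s + 4)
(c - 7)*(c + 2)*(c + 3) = c^3 - 2*c^2 - 29*c - 42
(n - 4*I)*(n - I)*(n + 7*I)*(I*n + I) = I*n^4 - 2*n^3 + I*n^3 - 2*n^2 + 31*I*n^2 + 28*n + 31*I*n + 28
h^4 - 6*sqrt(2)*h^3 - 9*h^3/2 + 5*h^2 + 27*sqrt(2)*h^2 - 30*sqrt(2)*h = h*(h - 5/2)*(h - 2)*(h - 6*sqrt(2))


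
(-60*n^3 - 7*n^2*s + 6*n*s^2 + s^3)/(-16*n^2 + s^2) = (-15*n^2 + 2*n*s + s^2)/(-4*n + s)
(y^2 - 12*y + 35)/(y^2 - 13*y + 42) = (y - 5)/(y - 6)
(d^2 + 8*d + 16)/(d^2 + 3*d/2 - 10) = 2*(d + 4)/(2*d - 5)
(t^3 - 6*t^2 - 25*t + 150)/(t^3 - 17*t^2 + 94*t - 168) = (t^2 - 25)/(t^2 - 11*t + 28)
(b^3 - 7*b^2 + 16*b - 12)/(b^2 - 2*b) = b - 5 + 6/b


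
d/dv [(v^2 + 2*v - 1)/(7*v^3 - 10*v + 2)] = (2*(v + 1)*(7*v^3 - 10*v + 2) - (21*v^2 - 10)*(v^2 + 2*v - 1))/(7*v^3 - 10*v + 2)^2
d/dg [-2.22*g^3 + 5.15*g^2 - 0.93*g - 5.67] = -6.66*g^2 + 10.3*g - 0.93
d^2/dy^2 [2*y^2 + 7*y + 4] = 4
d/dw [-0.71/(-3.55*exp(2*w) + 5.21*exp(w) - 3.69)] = (3.6991 - 5.041*exp(w))*exp(w)/(3.55*exp(2*w) - 5.21*exp(w) + 3.69)^2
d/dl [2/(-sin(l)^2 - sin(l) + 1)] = 2*(2*sin(l) + 1)*cos(l)/(sin(l) - cos(l)^2)^2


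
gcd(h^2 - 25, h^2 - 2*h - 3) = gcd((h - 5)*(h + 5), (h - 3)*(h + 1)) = 1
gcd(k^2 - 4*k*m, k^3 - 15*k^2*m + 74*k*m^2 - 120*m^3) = k - 4*m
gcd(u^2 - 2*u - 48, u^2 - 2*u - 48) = u^2 - 2*u - 48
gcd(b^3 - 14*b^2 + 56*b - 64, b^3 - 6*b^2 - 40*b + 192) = b^2 - 12*b + 32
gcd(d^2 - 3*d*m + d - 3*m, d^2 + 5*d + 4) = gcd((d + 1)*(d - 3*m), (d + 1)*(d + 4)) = d + 1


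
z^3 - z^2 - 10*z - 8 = (z - 4)*(z + 1)*(z + 2)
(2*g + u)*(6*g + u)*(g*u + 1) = 12*g^3*u + 8*g^2*u^2 + 12*g^2 + g*u^3 + 8*g*u + u^2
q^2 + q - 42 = (q - 6)*(q + 7)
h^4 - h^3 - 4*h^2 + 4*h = h*(h - 2)*(h - 1)*(h + 2)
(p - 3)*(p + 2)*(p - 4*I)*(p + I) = p^4 - p^3 - 3*I*p^3 - 2*p^2 + 3*I*p^2 - 4*p + 18*I*p - 24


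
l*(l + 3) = l^2 + 3*l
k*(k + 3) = k^2 + 3*k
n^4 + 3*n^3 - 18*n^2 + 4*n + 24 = (n - 2)^2*(n + 1)*(n + 6)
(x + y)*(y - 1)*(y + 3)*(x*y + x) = x^2*y^3 + 3*x^2*y^2 - x^2*y - 3*x^2 + x*y^4 + 3*x*y^3 - x*y^2 - 3*x*y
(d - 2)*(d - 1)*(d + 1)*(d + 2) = d^4 - 5*d^2 + 4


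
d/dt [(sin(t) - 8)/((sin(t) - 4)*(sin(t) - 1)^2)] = (28*sin(t) + cos(2*t) - 69)*cos(t)/((sin(t) - 4)^2*(sin(t) - 1)^3)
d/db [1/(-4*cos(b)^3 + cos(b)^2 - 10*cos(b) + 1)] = 2*(-6*cos(b)^2 + cos(b) - 5)*sin(b)/(4*cos(b)^3 - cos(b)^2 + 10*cos(b) - 1)^2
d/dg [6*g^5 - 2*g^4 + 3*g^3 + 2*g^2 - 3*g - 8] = 30*g^4 - 8*g^3 + 9*g^2 + 4*g - 3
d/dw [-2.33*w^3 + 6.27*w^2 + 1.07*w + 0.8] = -6.99*w^2 + 12.54*w + 1.07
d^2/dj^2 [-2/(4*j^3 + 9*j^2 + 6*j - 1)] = 12*((4*j + 3)*(4*j^3 + 9*j^2 + 6*j - 1) - 12*(2*j^2 + 3*j + 1)^2)/(4*j^3 + 9*j^2 + 6*j - 1)^3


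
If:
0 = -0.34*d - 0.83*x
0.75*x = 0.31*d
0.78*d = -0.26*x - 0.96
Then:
No Solution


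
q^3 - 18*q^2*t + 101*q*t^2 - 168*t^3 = (q - 8*t)*(q - 7*t)*(q - 3*t)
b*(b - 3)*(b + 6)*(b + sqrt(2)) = b^4 + sqrt(2)*b^3 + 3*b^3 - 18*b^2 + 3*sqrt(2)*b^2 - 18*sqrt(2)*b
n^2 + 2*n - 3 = (n - 1)*(n + 3)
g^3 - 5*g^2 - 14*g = g*(g - 7)*(g + 2)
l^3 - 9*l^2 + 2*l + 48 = (l - 8)*(l - 3)*(l + 2)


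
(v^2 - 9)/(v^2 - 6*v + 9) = (v + 3)/(v - 3)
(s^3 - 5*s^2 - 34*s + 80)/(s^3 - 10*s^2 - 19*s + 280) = (s - 2)/(s - 7)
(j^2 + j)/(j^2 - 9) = j*(j + 1)/(j^2 - 9)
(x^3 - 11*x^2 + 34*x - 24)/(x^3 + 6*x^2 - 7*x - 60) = (x^3 - 11*x^2 + 34*x - 24)/(x^3 + 6*x^2 - 7*x - 60)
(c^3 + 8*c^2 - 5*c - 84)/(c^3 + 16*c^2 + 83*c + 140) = (c - 3)/(c + 5)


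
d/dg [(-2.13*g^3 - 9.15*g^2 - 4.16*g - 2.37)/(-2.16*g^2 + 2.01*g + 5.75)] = (4.6008*g^4 - 8.5626*g^3 - 64.1196*g^2 - 115.4634*g - 19.1563)/(4.6656*g^4 - 8.6832*g^3 - 20.7999*g^2 + 23.115*g + 33.0625)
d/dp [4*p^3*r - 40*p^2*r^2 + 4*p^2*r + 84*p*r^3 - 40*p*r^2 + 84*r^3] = 4*r*(3*p^2 - 20*p*r + 2*p + 21*r^2 - 10*r)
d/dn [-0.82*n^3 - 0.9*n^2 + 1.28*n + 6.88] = -2.46*n^2 - 1.8*n + 1.28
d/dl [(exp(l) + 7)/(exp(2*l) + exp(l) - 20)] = (-(exp(l) + 7)*(2*exp(l) + 1) + exp(2*l) + exp(l) - 20)*exp(l)/(exp(2*l) + exp(l) - 20)^2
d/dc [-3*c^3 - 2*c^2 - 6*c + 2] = -9*c^2 - 4*c - 6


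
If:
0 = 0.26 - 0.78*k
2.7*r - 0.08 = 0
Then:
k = 0.33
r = 0.03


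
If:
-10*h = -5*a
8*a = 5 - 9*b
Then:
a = 2*h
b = 5/9 - 16*h/9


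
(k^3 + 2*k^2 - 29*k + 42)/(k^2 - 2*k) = k + 4 - 21/k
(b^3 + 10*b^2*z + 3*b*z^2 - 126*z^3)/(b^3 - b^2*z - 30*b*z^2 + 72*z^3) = (-b - 7*z)/(-b + 4*z)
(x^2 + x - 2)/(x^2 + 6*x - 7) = (x + 2)/(x + 7)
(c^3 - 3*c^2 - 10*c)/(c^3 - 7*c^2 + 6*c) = (c^2 - 3*c - 10)/(c^2 - 7*c + 6)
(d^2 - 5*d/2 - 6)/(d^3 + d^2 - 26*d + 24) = (d + 3/2)/(d^2 + 5*d - 6)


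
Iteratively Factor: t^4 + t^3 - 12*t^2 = (t - 3)*(t^3 + 4*t^2) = (t - 3)*(t + 4)*(t^2) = t*(t - 3)*(t + 4)*(t)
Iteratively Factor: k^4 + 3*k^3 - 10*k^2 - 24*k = (k + 4)*(k^3 - k^2 - 6*k) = k*(k + 4)*(k^2 - k - 6) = k*(k + 2)*(k + 4)*(k - 3)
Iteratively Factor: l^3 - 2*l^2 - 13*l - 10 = (l - 5)*(l^2 + 3*l + 2) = (l - 5)*(l + 1)*(l + 2)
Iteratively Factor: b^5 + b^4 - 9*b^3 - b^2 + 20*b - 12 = (b - 1)*(b^4 + 2*b^3 - 7*b^2 - 8*b + 12) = (b - 2)*(b - 1)*(b^3 + 4*b^2 + b - 6) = (b - 2)*(b - 1)*(b + 2)*(b^2 + 2*b - 3) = (b - 2)*(b - 1)^2*(b + 2)*(b + 3)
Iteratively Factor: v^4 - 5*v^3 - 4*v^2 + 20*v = (v - 5)*(v^3 - 4*v) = (v - 5)*(v + 2)*(v^2 - 2*v) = (v - 5)*(v - 2)*(v + 2)*(v)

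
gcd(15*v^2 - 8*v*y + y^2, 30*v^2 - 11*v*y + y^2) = -5*v + y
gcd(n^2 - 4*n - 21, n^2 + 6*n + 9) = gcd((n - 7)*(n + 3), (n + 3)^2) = n + 3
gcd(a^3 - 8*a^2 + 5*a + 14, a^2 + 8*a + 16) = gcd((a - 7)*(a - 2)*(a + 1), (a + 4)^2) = 1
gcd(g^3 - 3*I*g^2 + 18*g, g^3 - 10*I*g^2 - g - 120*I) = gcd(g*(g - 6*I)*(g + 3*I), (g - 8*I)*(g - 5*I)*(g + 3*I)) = g + 3*I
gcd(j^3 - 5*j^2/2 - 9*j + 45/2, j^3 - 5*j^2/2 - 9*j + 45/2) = j^3 - 5*j^2/2 - 9*j + 45/2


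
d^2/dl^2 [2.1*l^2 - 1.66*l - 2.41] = 4.20000000000000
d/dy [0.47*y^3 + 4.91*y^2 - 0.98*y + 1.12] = 1.41*y^2 + 9.82*y - 0.98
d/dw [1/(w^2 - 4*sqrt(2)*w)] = 2*(-w + 2*sqrt(2))/(w^2*(w - 4*sqrt(2))^2)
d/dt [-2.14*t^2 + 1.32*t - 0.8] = 1.32 - 4.28*t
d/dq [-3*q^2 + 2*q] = 2 - 6*q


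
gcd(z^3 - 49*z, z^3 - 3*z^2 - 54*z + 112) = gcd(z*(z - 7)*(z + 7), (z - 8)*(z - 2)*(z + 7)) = z + 7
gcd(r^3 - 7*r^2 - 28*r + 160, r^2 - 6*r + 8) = r - 4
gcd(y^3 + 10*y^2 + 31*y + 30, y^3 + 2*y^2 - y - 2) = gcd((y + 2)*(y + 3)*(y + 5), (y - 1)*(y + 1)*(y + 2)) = y + 2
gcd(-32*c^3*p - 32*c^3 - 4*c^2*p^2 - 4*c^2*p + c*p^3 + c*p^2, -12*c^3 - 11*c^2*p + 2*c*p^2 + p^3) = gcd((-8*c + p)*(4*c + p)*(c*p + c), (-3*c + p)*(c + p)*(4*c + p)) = 4*c + p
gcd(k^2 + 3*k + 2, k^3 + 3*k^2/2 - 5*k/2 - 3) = k^2 + 3*k + 2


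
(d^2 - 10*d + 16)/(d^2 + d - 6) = (d - 8)/(d + 3)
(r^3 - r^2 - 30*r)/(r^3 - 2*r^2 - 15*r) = (-r^2 + r + 30)/(-r^2 + 2*r + 15)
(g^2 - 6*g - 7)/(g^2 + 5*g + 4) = (g - 7)/(g + 4)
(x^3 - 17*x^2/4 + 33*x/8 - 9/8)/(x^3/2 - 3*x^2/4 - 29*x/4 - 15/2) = (-8*x^3 + 34*x^2 - 33*x + 9)/(2*(-2*x^3 + 3*x^2 + 29*x + 30))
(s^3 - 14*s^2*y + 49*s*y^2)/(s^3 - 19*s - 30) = s*(-s^2 + 14*s*y - 49*y^2)/(-s^3 + 19*s + 30)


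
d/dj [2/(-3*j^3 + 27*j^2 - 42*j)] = 2*(3*j^2 - 18*j + 14)/(3*j^2*(j^2 - 9*j + 14)^2)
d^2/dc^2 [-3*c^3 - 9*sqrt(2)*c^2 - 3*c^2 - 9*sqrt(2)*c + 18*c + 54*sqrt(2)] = -18*c - 18*sqrt(2) - 6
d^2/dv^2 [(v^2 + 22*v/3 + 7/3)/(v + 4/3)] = -306/(27*v^3 + 108*v^2 + 144*v + 64)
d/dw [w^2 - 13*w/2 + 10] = 2*w - 13/2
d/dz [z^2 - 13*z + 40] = 2*z - 13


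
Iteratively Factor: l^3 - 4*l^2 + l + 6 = (l + 1)*(l^2 - 5*l + 6) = (l - 3)*(l + 1)*(l - 2)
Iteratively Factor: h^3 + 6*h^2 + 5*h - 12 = (h + 3)*(h^2 + 3*h - 4) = (h - 1)*(h + 3)*(h + 4)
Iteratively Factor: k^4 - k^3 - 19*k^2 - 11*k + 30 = (k - 1)*(k^3 - 19*k - 30) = (k - 5)*(k - 1)*(k^2 + 5*k + 6) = (k - 5)*(k - 1)*(k + 2)*(k + 3)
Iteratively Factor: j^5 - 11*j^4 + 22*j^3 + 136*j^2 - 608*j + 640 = (j - 4)*(j^4 - 7*j^3 - 6*j^2 + 112*j - 160) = (j - 5)*(j - 4)*(j^3 - 2*j^2 - 16*j + 32) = (j - 5)*(j - 4)^2*(j^2 + 2*j - 8) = (j - 5)*(j - 4)^2*(j + 4)*(j - 2)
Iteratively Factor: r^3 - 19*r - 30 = (r + 2)*(r^2 - 2*r - 15) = (r + 2)*(r + 3)*(r - 5)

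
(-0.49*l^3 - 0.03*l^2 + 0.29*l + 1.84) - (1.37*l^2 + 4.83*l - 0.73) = -0.49*l^3 - 1.4*l^2 - 4.54*l + 2.57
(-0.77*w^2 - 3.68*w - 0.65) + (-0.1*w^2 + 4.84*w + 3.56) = -0.87*w^2 + 1.16*w + 2.91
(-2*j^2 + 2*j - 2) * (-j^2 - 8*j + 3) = 2*j^4 + 14*j^3 - 20*j^2 + 22*j - 6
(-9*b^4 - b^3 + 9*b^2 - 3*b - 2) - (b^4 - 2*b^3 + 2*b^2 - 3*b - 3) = -10*b^4 + b^3 + 7*b^2 + 1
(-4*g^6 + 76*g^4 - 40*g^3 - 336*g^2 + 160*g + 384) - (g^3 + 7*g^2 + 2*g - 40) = -4*g^6 + 76*g^4 - 41*g^3 - 343*g^2 + 158*g + 424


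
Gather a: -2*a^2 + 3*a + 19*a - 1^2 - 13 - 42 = -2*a^2 + 22*a - 56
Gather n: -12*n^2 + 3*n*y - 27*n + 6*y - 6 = -12*n^2 + n*(3*y - 27) + 6*y - 6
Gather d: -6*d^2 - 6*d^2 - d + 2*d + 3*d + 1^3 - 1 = -12*d^2 + 4*d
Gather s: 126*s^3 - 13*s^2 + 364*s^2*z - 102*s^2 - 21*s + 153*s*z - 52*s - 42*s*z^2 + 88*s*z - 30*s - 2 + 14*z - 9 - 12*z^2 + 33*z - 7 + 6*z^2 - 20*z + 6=126*s^3 + s^2*(364*z - 115) + s*(-42*z^2 + 241*z - 103) - 6*z^2 + 27*z - 12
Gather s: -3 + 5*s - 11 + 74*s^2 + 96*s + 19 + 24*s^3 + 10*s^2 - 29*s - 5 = 24*s^3 + 84*s^2 + 72*s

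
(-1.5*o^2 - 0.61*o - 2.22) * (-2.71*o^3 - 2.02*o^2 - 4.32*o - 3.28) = 4.065*o^5 + 4.6831*o^4 + 13.7284*o^3 + 12.0396*o^2 + 11.5912*o + 7.2816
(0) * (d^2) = 0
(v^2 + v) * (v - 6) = v^3 - 5*v^2 - 6*v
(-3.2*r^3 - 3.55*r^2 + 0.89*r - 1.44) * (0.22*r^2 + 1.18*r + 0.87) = -0.704*r^5 - 4.557*r^4 - 6.7772*r^3 - 2.3551*r^2 - 0.9249*r - 1.2528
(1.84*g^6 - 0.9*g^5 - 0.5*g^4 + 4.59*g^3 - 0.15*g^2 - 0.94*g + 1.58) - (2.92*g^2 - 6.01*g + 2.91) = 1.84*g^6 - 0.9*g^5 - 0.5*g^4 + 4.59*g^3 - 3.07*g^2 + 5.07*g - 1.33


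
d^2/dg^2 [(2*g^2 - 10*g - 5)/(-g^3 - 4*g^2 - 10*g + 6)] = 4*(-g^6 + 15*g^5 + 105*g^4 + 108*g^3 + 303*g^2 + 705*g + 574)/(g^9 + 12*g^8 + 78*g^7 + 286*g^6 + 636*g^5 + 552*g^4 - 332*g^3 - 1368*g^2 + 1080*g - 216)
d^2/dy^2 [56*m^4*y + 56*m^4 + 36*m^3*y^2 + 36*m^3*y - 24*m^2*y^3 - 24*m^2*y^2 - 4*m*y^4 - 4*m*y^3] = 24*m*(3*m^2 - 6*m*y - 2*m - 2*y^2 - y)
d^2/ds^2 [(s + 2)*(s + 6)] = 2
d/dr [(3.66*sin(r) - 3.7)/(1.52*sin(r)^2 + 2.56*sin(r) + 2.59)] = (-5.5632*sin(r)^2 + 11.248*sin(r) + 18.9514)*cos(r)/(2.3104*sin(r)^4 + 7.7824*sin(r)^3 + 14.4272*sin(r)^2 + 13.2608*sin(r) + 6.7081)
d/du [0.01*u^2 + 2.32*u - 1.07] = 0.02*u + 2.32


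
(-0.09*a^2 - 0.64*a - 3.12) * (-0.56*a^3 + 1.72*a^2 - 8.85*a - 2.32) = 0.0504*a^5 + 0.2036*a^4 + 1.4429*a^3 + 0.506399999999999*a^2 + 29.0968*a + 7.2384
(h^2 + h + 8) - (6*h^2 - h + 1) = -5*h^2 + 2*h + 7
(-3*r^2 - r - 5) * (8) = -24*r^2 - 8*r - 40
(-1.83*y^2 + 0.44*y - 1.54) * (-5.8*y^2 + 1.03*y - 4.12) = 10.614*y^4 - 4.4369*y^3 + 16.9248*y^2 - 3.399*y + 6.3448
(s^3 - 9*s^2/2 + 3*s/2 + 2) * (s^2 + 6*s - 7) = s^5 + 3*s^4/2 - 65*s^3/2 + 85*s^2/2 + 3*s/2 - 14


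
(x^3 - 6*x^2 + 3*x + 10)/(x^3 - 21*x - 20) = (x - 2)/(x + 4)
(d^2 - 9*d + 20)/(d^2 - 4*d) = (d - 5)/d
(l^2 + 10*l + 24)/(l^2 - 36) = (l + 4)/(l - 6)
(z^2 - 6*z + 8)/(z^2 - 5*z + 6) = (z - 4)/(z - 3)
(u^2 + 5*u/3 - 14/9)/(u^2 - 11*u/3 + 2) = (u + 7/3)/(u - 3)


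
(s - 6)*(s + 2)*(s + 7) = s^3 + 3*s^2 - 40*s - 84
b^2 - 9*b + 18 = (b - 6)*(b - 3)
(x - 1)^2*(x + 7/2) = x^3 + 3*x^2/2 - 6*x + 7/2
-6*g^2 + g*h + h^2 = (-2*g + h)*(3*g + h)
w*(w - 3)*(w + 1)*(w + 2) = w^4 - 7*w^2 - 6*w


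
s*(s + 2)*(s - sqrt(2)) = s^3 - sqrt(2)*s^2 + 2*s^2 - 2*sqrt(2)*s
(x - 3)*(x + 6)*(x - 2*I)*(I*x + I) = I*x^4 + 2*x^3 + 4*I*x^3 + 8*x^2 - 15*I*x^2 - 30*x - 18*I*x - 36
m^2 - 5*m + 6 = (m - 3)*(m - 2)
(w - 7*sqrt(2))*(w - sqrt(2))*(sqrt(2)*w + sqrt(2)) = sqrt(2)*w^3 - 16*w^2 + sqrt(2)*w^2 - 16*w + 14*sqrt(2)*w + 14*sqrt(2)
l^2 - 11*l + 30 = (l - 6)*(l - 5)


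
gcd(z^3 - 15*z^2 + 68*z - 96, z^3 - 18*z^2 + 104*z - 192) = z^2 - 12*z + 32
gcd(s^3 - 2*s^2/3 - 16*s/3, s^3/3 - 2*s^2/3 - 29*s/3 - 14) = s + 2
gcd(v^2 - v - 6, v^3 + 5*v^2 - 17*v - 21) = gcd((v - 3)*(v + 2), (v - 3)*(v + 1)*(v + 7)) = v - 3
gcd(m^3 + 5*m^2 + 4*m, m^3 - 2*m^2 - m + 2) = m + 1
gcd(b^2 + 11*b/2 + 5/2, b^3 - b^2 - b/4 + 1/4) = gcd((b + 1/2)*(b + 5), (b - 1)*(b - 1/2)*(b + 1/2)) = b + 1/2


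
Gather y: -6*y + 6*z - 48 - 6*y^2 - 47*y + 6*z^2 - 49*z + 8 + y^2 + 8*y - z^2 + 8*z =-5*y^2 - 45*y + 5*z^2 - 35*z - 40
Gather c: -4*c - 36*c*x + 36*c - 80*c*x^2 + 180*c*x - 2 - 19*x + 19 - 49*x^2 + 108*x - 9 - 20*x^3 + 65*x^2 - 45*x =c*(-80*x^2 + 144*x + 32) - 20*x^3 + 16*x^2 + 44*x + 8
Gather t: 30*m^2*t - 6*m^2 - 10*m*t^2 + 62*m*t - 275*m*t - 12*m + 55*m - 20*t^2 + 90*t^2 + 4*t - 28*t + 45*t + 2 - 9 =-6*m^2 + 43*m + t^2*(70 - 10*m) + t*(30*m^2 - 213*m + 21) - 7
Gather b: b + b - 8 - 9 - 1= 2*b - 18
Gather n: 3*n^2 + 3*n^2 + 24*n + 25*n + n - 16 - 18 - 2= 6*n^2 + 50*n - 36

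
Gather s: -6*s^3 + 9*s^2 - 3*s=-6*s^3 + 9*s^2 - 3*s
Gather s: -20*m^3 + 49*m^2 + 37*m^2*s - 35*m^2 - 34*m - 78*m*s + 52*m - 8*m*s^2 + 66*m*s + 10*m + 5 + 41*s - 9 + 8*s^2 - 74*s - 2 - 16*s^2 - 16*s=-20*m^3 + 14*m^2 + 28*m + s^2*(-8*m - 8) + s*(37*m^2 - 12*m - 49) - 6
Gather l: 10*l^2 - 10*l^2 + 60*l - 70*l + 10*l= 0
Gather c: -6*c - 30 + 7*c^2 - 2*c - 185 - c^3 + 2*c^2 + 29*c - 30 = -c^3 + 9*c^2 + 21*c - 245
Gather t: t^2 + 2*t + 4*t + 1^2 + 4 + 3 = t^2 + 6*t + 8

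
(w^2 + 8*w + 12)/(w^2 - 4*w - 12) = (w + 6)/(w - 6)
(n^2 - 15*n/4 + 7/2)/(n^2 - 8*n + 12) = (n - 7/4)/(n - 6)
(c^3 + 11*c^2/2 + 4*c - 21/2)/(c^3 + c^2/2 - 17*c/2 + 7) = (c + 3)/(c - 2)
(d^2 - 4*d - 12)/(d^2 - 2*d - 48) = (-d^2 + 4*d + 12)/(-d^2 + 2*d + 48)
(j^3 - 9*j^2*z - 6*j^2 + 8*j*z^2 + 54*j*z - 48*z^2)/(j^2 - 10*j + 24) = (j^2 - 9*j*z + 8*z^2)/(j - 4)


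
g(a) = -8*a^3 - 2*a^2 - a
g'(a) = -24*a^2 - 4*a - 1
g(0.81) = -6.37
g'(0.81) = -19.99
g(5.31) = -1259.47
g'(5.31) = -698.95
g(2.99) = -234.72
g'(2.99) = -227.52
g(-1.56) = 27.06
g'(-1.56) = -53.17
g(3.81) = -475.29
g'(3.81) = -364.63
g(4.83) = -952.92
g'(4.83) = -580.21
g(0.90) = -8.35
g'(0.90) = -24.04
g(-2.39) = 100.18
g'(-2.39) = -128.53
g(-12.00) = 13548.00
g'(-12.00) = -3409.00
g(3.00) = -237.00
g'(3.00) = -229.00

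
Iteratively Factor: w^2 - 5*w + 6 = (w - 2)*(w - 3)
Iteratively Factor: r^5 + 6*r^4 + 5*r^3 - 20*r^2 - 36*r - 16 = (r + 1)*(r^4 + 5*r^3 - 20*r - 16) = (r - 2)*(r + 1)*(r^3 + 7*r^2 + 14*r + 8) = (r - 2)*(r + 1)^2*(r^2 + 6*r + 8) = (r - 2)*(r + 1)^2*(r + 4)*(r + 2)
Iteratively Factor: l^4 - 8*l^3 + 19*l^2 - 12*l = (l - 4)*(l^3 - 4*l^2 + 3*l) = l*(l - 4)*(l^2 - 4*l + 3) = l*(l - 4)*(l - 3)*(l - 1)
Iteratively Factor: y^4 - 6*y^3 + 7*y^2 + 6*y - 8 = (y - 4)*(y^3 - 2*y^2 - y + 2) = (y - 4)*(y + 1)*(y^2 - 3*y + 2) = (y - 4)*(y - 2)*(y + 1)*(y - 1)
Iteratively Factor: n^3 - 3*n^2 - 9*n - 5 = (n - 5)*(n^2 + 2*n + 1) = (n - 5)*(n + 1)*(n + 1)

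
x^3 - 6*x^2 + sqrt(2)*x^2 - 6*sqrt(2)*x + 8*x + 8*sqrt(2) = (x - 4)*(x - 2)*(x + sqrt(2))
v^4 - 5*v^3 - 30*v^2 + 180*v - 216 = (v - 6)*(v - 3)*(v - 2)*(v + 6)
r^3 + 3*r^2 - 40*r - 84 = (r - 6)*(r + 2)*(r + 7)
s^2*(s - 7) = s^3 - 7*s^2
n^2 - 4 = (n - 2)*(n + 2)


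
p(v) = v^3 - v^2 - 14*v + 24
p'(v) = 3*v^2 - 2*v - 14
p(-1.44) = 39.10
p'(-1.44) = -4.90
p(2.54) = -1.62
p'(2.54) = 0.27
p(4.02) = 16.52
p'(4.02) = 26.44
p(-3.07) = 28.62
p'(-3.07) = 20.41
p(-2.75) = 34.14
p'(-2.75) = 14.19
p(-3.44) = 19.62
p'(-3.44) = 28.38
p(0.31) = 19.59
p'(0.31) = -14.33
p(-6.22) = -168.25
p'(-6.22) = 114.51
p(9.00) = 546.00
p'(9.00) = 211.00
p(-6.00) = -144.00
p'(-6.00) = 106.00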